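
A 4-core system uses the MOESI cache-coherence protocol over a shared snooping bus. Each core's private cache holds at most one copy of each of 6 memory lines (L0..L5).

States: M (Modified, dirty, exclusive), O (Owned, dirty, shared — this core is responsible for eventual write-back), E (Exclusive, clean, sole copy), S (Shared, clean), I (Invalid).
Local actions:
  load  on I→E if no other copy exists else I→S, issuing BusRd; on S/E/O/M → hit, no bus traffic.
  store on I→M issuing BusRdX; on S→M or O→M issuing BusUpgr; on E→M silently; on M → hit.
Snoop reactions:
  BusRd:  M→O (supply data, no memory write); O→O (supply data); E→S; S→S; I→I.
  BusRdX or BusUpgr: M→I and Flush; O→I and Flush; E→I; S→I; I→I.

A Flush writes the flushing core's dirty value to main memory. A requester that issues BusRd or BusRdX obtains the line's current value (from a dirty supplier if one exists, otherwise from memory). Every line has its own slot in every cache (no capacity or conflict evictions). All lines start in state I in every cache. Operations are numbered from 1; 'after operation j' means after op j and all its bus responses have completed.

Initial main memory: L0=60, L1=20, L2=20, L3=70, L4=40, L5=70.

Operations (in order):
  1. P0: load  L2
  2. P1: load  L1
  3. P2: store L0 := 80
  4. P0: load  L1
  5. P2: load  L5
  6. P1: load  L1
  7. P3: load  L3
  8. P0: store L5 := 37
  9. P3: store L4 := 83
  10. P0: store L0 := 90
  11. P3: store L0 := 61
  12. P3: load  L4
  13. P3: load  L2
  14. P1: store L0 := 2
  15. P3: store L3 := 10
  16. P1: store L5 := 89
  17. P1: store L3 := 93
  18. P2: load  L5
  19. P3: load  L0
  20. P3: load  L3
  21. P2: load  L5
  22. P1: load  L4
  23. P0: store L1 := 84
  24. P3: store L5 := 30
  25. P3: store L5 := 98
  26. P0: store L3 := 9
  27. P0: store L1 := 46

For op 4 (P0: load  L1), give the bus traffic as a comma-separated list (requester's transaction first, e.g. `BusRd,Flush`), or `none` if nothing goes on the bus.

bus = BusRd

[1] P0: load  L2 | P0:E(20), P1:I, P2:I, P3:I | bus: BusRd
[2] P1: load  L1 | P0:I, P1:E(20), P2:I, P3:I | bus: BusRd
[3] P2: store L0 := 80 | P0:I, P1:I, P2:M(80), P3:I | bus: BusRdX
[4] P0: load  L1 | P0:S(20), P1:S(20), P2:I, P3:I | bus: BusRd
[5] P2: load  L5 | P0:I, P1:I, P2:E(70), P3:I | bus: BusRd
[6] P1: load  L1 | P0:S(20), P1:S(20), P2:I, P3:I | bus: none
[7] P3: load  L3 | P0:I, P1:I, P2:I, P3:E(70) | bus: BusRd
[8] P0: store L5 := 37 | P0:M(37), P1:I, P2:I, P3:I | bus: BusRdX
[9] P3: store L4 := 83 | P0:I, P1:I, P2:I, P3:M(83) | bus: BusRdX
[10] P0: store L0 := 90 | P0:M(90), P1:I, P2:I, P3:I | bus: BusRdX,Flush
[11] P3: store L0 := 61 | P0:I, P1:I, P2:I, P3:M(61) | bus: BusRdX,Flush
[12] P3: load  L4 | P0:I, P1:I, P2:I, P3:M(83) | bus: none
[13] P3: load  L2 | P0:S(20), P1:I, P2:I, P3:S(20) | bus: BusRd
[14] P1: store L0 := 2 | P0:I, P1:M(2), P2:I, P3:I | bus: BusRdX,Flush
[15] P3: store L3 := 10 | P0:I, P1:I, P2:I, P3:M(10) | bus: none
[16] P1: store L5 := 89 | P0:I, P1:M(89), P2:I, P3:I | bus: BusRdX,Flush
[17] P1: store L3 := 93 | P0:I, P1:M(93), P2:I, P3:I | bus: BusRdX,Flush
[18] P2: load  L5 | P0:I, P1:O(89), P2:S(89), P3:I | bus: BusRd
[19] P3: load  L0 | P0:I, P1:O(2), P2:I, P3:S(2) | bus: BusRd
[20] P3: load  L3 | P0:I, P1:O(93), P2:I, P3:S(93) | bus: BusRd
[21] P2: load  L5 | P0:I, P1:O(89), P2:S(89), P3:I | bus: none
[22] P1: load  L4 | P0:I, P1:S(83), P2:I, P3:O(83) | bus: BusRd
[23] P0: store L1 := 84 | P0:M(84), P1:I, P2:I, P3:I | bus: BusUpgr
[24] P3: store L5 := 30 | P0:I, P1:I, P2:I, P3:M(30) | bus: BusRdX,Flush
[25] P3: store L5 := 98 | P0:I, P1:I, P2:I, P3:M(98) | bus: none
[26] P0: store L3 := 9 | P0:M(9), P1:I, P2:I, P3:I | bus: BusRdX,Flush
[27] P0: store L1 := 46 | P0:M(46), P1:I, P2:I, P3:I | bus: none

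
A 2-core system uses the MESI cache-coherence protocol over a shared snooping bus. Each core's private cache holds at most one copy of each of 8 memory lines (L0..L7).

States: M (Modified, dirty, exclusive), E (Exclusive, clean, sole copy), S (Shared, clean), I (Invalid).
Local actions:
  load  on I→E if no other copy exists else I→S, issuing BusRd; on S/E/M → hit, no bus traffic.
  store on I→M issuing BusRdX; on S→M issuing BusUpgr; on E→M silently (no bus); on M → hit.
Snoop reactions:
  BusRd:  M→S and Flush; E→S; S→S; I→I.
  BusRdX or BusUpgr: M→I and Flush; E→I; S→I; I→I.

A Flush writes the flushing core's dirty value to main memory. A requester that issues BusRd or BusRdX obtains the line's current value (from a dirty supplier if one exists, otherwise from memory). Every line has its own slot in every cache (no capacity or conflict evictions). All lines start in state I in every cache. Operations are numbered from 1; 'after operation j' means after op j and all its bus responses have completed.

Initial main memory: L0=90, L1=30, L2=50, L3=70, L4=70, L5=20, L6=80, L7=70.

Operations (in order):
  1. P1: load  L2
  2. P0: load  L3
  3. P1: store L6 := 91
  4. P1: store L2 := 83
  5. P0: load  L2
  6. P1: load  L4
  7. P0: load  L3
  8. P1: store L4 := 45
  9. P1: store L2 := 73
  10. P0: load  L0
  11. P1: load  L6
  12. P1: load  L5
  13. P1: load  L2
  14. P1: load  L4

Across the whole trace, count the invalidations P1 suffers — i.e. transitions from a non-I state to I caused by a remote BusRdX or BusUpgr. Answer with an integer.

invalidations = 0

  op1 P1: load  L2 → I/E on L2; bus BusRd; mem=50
  op2 P0: load  L3 → E/I on L3; bus BusRd; mem=70
  op3 P1: store L6 := 91 → I/M on L6; bus BusRdX; mem=80
  op4 P1: store L2 := 83 → I/M on L2; bus (none); mem=50
  op5 P0: load  L2 → S/S on L2; bus BusRd Flush; mem=83
  op6 P1: load  L4 → I/E on L4; bus BusRd; mem=70
  op7 P0: load  L3 → E/I on L3; bus (none); mem=70
  op8 P1: store L4 := 45 → I/M on L4; bus (none); mem=70
  op9 P1: store L2 := 73 → I/M on L2; bus BusUpgr; mem=83
  op10 P0: load  L0 → E/I on L0; bus BusRd; mem=90
  op11 P1: load  L6 → I/M on L6; bus (none); mem=80
  op12 P1: load  L5 → I/E on L5; bus BusRd; mem=20
  op13 P1: load  L2 → I/M on L2; bus (none); mem=83
  op14 P1: load  L4 → I/M on L4; bus (none); mem=70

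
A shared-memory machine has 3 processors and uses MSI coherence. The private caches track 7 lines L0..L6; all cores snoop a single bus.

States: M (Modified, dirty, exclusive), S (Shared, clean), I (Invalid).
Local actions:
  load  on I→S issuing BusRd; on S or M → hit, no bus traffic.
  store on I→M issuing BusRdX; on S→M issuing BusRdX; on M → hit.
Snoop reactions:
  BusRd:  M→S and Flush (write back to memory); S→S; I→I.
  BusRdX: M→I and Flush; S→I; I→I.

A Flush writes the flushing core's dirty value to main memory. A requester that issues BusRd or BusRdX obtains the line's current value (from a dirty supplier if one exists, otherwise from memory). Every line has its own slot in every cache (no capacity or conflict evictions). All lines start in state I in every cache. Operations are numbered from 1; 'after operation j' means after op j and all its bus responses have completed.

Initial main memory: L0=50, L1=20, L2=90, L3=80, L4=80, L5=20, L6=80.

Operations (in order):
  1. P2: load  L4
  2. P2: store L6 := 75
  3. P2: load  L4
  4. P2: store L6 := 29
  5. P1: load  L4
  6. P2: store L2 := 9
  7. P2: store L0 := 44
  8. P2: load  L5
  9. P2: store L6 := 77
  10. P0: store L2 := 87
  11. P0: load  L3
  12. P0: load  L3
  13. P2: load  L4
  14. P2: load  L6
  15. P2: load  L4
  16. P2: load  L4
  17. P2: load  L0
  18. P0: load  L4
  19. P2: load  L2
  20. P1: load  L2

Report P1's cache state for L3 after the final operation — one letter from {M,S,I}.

1. P2: load  L4  bus=[BusRd]  L4: P0=I P1=I P2=S  mem[L4]=80
2. P2: store L6 := 75  bus=[BusRdX]  L6: P0=I P1=I P2=M  mem[L6]=80
3. P2: load  L4  bus=[-]  L4: P0=I P1=I P2=S  mem[L4]=80
4. P2: store L6 := 29  bus=[-]  L6: P0=I P1=I P2=M  mem[L6]=80
5. P1: load  L4  bus=[BusRd]  L4: P0=I P1=S P2=S  mem[L4]=80
6. P2: store L2 := 9  bus=[BusRdX]  L2: P0=I P1=I P2=M  mem[L2]=90
7. P2: store L0 := 44  bus=[BusRdX]  L0: P0=I P1=I P2=M  mem[L0]=50
8. P2: load  L5  bus=[BusRd]  L5: P0=I P1=I P2=S  mem[L5]=20
9. P2: store L6 := 77  bus=[-]  L6: P0=I P1=I P2=M  mem[L6]=80
10. P0: store L2 := 87  bus=[BusRdX,Flush]  L2: P0=M P1=I P2=I  mem[L2]=9
11. P0: load  L3  bus=[BusRd]  L3: P0=S P1=I P2=I  mem[L3]=80
12. P0: load  L3  bus=[-]  L3: P0=S P1=I P2=I  mem[L3]=80
13. P2: load  L4  bus=[-]  L4: P0=I P1=S P2=S  mem[L4]=80
14. P2: load  L6  bus=[-]  L6: P0=I P1=I P2=M  mem[L6]=80
15. P2: load  L4  bus=[-]  L4: P0=I P1=S P2=S  mem[L4]=80
16. P2: load  L4  bus=[-]  L4: P0=I P1=S P2=S  mem[L4]=80
17. P2: load  L0  bus=[-]  L0: P0=I P1=I P2=M  mem[L0]=50
18. P0: load  L4  bus=[BusRd]  L4: P0=S P1=S P2=S  mem[L4]=80
19. P2: load  L2  bus=[BusRd,Flush]  L2: P0=S P1=I P2=S  mem[L2]=87
20. P1: load  L2  bus=[BusRd]  L2: P0=S P1=S P2=S  mem[L2]=87

state = I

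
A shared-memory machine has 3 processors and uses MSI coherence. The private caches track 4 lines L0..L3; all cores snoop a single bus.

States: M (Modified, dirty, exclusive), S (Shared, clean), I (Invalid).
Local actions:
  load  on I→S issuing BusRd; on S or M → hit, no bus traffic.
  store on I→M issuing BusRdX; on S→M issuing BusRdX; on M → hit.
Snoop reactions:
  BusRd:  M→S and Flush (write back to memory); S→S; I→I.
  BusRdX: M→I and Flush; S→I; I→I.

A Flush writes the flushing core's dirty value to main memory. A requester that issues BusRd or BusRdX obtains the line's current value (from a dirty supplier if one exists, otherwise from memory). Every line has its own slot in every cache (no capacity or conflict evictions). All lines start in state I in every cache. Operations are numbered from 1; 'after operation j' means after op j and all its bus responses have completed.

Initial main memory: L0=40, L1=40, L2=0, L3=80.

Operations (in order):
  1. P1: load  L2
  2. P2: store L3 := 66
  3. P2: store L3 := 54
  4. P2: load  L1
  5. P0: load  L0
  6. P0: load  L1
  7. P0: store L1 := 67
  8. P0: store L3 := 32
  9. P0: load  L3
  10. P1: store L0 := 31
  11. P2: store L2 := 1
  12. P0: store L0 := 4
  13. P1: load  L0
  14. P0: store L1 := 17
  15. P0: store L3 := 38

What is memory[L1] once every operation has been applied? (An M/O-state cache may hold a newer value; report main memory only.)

memory[L1] = 40

step 1: P1: load  L2  ⟶  ISI  (L2)  txn=BusRd  M[L2]=0
step 2: P2: store L3 := 66  ⟶  IIM  (L3)  txn=BusRdX  M[L3]=80
step 3: P2: store L3 := 54  ⟶  IIM  (L3)  txn=∅  M[L3]=80
step 4: P2: load  L1  ⟶  IIS  (L1)  txn=BusRd  M[L1]=40
step 5: P0: load  L0  ⟶  SII  (L0)  txn=BusRd  M[L0]=40
step 6: P0: load  L1  ⟶  SIS  (L1)  txn=BusRd  M[L1]=40
step 7: P0: store L1 := 67  ⟶  MII  (L1)  txn=BusRdX  M[L1]=40
step 8: P0: store L3 := 32  ⟶  MII  (L3)  txn=BusRdX+Flush  M[L3]=54
step 9: P0: load  L3  ⟶  MII  (L3)  txn=∅  M[L3]=54
step 10: P1: store L0 := 31  ⟶  IMI  (L0)  txn=BusRdX  M[L0]=40
step 11: P2: store L2 := 1  ⟶  IIM  (L2)  txn=BusRdX  M[L2]=0
step 12: P0: store L0 := 4  ⟶  MII  (L0)  txn=BusRdX+Flush  M[L0]=31
step 13: P1: load  L0  ⟶  SSI  (L0)  txn=BusRd+Flush  M[L0]=4
step 14: P0: store L1 := 17  ⟶  MII  (L1)  txn=∅  M[L1]=40
step 15: P0: store L3 := 38  ⟶  MII  (L3)  txn=∅  M[L3]=54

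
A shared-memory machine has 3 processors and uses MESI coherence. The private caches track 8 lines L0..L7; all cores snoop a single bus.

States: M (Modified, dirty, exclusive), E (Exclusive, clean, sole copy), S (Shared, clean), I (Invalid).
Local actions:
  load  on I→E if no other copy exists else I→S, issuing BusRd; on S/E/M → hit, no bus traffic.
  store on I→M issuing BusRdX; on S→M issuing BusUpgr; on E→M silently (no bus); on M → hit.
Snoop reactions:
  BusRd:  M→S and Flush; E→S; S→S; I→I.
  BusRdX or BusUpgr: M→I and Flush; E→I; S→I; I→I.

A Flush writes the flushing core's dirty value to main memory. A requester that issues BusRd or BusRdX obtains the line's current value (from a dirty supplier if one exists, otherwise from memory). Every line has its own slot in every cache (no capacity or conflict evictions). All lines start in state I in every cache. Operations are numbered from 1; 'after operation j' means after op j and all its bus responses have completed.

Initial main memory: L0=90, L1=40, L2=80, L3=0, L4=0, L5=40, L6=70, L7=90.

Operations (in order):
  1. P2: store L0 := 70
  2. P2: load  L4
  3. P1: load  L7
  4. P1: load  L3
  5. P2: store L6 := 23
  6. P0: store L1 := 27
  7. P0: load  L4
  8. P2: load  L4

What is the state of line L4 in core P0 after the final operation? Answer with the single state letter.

step 1: P2: store L0 := 70  ⟶  IIM  (L0)  txn=BusRdX  M[L0]=90
step 2: P2: load  L4  ⟶  IIE  (L4)  txn=BusRd  M[L4]=0
step 3: P1: load  L7  ⟶  IEI  (L7)  txn=BusRd  M[L7]=90
step 4: P1: load  L3  ⟶  IEI  (L3)  txn=BusRd  M[L3]=0
step 5: P2: store L6 := 23  ⟶  IIM  (L6)  txn=BusRdX  M[L6]=70
step 6: P0: store L1 := 27  ⟶  MII  (L1)  txn=BusRdX  M[L1]=40
step 7: P0: load  L4  ⟶  SIS  (L4)  txn=BusRd  M[L4]=0
step 8: P2: load  L4  ⟶  SIS  (L4)  txn=∅  M[L4]=0

state = S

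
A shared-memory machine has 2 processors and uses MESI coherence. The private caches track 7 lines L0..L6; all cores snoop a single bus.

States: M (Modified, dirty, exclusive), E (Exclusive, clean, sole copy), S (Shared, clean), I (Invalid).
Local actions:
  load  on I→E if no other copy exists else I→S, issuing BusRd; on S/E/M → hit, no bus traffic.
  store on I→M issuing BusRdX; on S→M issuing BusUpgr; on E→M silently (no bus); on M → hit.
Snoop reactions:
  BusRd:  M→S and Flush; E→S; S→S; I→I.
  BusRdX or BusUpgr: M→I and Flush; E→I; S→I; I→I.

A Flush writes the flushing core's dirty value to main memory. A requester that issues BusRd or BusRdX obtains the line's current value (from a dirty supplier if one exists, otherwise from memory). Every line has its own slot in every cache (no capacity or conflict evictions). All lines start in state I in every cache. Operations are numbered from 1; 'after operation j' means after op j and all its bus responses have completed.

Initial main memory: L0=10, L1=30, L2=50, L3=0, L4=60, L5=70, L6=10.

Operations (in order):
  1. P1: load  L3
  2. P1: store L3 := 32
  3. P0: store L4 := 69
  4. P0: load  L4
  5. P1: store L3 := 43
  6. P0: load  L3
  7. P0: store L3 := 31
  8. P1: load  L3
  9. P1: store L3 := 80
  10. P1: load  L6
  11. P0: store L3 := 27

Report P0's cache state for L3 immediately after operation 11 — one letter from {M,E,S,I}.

[1] P1: load  L3 | P0:I, P1:E(0) | bus: BusRd
[2] P1: store L3 := 32 | P0:I, P1:M(32) | bus: none
[3] P0: store L4 := 69 | P0:M(69), P1:I | bus: BusRdX
[4] P0: load  L4 | P0:M(69), P1:I | bus: none
[5] P1: store L3 := 43 | P0:I, P1:M(43) | bus: none
[6] P0: load  L3 | P0:S(43), P1:S(43) | bus: BusRd,Flush
[7] P0: store L3 := 31 | P0:M(31), P1:I | bus: BusUpgr
[8] P1: load  L3 | P0:S(31), P1:S(31) | bus: BusRd,Flush
[9] P1: store L3 := 80 | P0:I, P1:M(80) | bus: BusUpgr
[10] P1: load  L6 | P0:I, P1:E(10) | bus: BusRd
[11] P0: store L3 := 27 | P0:M(27), P1:I | bus: BusRdX,Flush

state = M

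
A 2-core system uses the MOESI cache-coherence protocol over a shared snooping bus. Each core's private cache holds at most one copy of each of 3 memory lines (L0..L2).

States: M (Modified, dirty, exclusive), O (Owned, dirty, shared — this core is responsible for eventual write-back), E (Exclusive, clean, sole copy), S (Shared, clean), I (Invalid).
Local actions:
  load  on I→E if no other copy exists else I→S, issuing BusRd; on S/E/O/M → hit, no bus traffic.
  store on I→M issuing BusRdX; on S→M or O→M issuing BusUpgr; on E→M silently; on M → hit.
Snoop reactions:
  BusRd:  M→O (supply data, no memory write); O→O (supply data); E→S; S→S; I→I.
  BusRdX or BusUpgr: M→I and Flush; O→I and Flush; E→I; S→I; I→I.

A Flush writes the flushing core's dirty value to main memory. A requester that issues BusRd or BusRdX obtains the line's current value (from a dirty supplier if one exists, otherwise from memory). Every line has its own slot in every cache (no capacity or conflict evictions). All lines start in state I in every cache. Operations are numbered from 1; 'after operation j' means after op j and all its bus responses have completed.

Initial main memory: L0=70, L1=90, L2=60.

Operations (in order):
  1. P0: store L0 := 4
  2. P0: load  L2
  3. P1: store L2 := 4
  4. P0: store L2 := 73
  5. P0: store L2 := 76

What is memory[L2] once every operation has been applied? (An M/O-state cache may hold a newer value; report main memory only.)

[1] P0: store L0 := 4 | P0:M(4), P1:I | bus: BusRdX
[2] P0: load  L2 | P0:E(60), P1:I | bus: BusRd
[3] P1: store L2 := 4 | P0:I, P1:M(4) | bus: BusRdX
[4] P0: store L2 := 73 | P0:M(73), P1:I | bus: BusRdX,Flush
[5] P0: store L2 := 76 | P0:M(76), P1:I | bus: none

memory[L2] = 4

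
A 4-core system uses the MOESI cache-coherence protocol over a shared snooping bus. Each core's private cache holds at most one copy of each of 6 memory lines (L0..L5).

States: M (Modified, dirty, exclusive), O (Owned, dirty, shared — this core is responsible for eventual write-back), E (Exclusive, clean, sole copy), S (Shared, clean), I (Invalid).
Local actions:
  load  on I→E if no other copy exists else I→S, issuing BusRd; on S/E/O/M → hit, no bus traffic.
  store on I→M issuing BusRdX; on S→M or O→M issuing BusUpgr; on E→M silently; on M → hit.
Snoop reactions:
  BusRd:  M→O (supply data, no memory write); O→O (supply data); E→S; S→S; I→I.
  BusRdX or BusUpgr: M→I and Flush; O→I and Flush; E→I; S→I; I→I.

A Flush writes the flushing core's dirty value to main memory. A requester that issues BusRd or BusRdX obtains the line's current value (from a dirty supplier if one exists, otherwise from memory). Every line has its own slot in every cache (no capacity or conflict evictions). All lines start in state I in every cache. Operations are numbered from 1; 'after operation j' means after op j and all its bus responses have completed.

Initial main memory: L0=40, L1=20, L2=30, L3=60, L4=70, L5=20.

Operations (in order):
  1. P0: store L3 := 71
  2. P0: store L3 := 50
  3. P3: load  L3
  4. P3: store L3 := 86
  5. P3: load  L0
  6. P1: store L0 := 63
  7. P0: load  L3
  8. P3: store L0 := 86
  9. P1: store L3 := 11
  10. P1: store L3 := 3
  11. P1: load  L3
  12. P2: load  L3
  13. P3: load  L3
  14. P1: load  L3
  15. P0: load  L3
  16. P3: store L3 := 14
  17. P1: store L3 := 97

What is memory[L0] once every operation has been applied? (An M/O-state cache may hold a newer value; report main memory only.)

  op1 P0: store L3 := 71 → M/I/I/I on L3; bus BusRdX; mem=60
  op2 P0: store L3 := 50 → M/I/I/I on L3; bus (none); mem=60
  op3 P3: load  L3 → O/I/I/S on L3; bus BusRd; mem=60
  op4 P3: store L3 := 86 → I/I/I/M on L3; bus BusUpgr Flush; mem=50
  op5 P3: load  L0 → I/I/I/E on L0; bus BusRd; mem=40
  op6 P1: store L0 := 63 → I/M/I/I on L0; bus BusRdX; mem=40
  op7 P0: load  L3 → S/I/I/O on L3; bus BusRd; mem=50
  op8 P3: store L0 := 86 → I/I/I/M on L0; bus BusRdX Flush; mem=63
  op9 P1: store L3 := 11 → I/M/I/I on L3; bus BusRdX Flush; mem=86
  op10 P1: store L3 := 3 → I/M/I/I on L3; bus (none); mem=86
  op11 P1: load  L3 → I/M/I/I on L3; bus (none); mem=86
  op12 P2: load  L3 → I/O/S/I on L3; bus BusRd; mem=86
  op13 P3: load  L3 → I/O/S/S on L3; bus BusRd; mem=86
  op14 P1: load  L3 → I/O/S/S on L3; bus (none); mem=86
  op15 P0: load  L3 → S/O/S/S on L3; bus BusRd; mem=86
  op16 P3: store L3 := 14 → I/I/I/M on L3; bus BusUpgr Flush; mem=3
  op17 P1: store L3 := 97 → I/M/I/I on L3; bus BusRdX Flush; mem=14

memory[L0] = 63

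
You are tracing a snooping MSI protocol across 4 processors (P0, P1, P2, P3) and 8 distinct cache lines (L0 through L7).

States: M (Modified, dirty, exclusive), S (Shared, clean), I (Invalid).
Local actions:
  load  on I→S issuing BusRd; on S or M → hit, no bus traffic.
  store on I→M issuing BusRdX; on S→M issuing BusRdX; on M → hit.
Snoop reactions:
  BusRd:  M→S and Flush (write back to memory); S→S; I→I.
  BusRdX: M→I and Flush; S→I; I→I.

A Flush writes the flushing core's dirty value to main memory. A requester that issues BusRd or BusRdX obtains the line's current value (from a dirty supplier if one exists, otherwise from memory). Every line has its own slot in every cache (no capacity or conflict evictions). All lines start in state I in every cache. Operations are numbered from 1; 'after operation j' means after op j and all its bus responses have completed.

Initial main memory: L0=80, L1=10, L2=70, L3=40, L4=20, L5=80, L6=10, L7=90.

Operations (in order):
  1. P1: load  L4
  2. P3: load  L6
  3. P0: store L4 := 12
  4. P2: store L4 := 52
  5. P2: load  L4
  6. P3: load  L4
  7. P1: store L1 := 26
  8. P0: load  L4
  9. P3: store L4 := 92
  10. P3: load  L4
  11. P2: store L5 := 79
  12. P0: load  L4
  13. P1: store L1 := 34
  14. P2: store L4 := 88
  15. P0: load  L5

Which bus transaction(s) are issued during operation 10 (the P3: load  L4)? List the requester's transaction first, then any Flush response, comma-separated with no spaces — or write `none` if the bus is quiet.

[1] P1: load  L4 | P0:I, P1:S(20), P2:I, P3:I | bus: BusRd
[2] P3: load  L6 | P0:I, P1:I, P2:I, P3:S(10) | bus: BusRd
[3] P0: store L4 := 12 | P0:M(12), P1:I, P2:I, P3:I | bus: BusRdX
[4] P2: store L4 := 52 | P0:I, P1:I, P2:M(52), P3:I | bus: BusRdX,Flush
[5] P2: load  L4 | P0:I, P1:I, P2:M(52), P3:I | bus: none
[6] P3: load  L4 | P0:I, P1:I, P2:S(52), P3:S(52) | bus: BusRd,Flush
[7] P1: store L1 := 26 | P0:I, P1:M(26), P2:I, P3:I | bus: BusRdX
[8] P0: load  L4 | P0:S(52), P1:I, P2:S(52), P3:S(52) | bus: BusRd
[9] P3: store L4 := 92 | P0:I, P1:I, P2:I, P3:M(92) | bus: BusRdX
[10] P3: load  L4 | P0:I, P1:I, P2:I, P3:M(92) | bus: none
[11] P2: store L5 := 79 | P0:I, P1:I, P2:M(79), P3:I | bus: BusRdX
[12] P0: load  L4 | P0:S(92), P1:I, P2:I, P3:S(92) | bus: BusRd,Flush
[13] P1: store L1 := 34 | P0:I, P1:M(34), P2:I, P3:I | bus: none
[14] P2: store L4 := 88 | P0:I, P1:I, P2:M(88), P3:I | bus: BusRdX
[15] P0: load  L5 | P0:S(79), P1:I, P2:S(79), P3:I | bus: BusRd,Flush

bus = none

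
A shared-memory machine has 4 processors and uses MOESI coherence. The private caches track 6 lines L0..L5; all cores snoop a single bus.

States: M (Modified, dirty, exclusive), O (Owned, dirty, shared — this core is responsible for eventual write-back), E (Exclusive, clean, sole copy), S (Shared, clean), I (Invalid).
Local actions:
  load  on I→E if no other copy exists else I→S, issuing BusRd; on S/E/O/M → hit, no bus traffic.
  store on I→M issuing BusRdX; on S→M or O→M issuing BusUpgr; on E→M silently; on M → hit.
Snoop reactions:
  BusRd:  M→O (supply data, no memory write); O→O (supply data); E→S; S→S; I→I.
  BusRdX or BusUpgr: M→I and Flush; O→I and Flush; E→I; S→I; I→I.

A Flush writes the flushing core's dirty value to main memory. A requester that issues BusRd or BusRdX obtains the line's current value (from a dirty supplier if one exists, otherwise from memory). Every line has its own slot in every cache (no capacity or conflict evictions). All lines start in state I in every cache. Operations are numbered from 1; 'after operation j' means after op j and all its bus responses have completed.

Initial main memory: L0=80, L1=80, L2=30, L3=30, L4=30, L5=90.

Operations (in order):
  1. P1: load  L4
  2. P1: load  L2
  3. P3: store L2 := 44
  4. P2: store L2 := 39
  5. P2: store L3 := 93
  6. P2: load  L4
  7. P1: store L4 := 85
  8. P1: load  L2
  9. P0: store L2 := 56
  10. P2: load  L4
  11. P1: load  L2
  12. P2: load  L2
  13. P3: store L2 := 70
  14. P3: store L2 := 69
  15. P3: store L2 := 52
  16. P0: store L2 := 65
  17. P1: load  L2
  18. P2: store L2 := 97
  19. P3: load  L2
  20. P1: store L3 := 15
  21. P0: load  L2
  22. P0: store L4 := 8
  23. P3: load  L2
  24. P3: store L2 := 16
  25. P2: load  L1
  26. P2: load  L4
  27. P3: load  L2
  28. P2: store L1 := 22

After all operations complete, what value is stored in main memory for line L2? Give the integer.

memory[L2] = 97

  op1 P1: load  L4 → I/E/I/I on L4; bus BusRd; mem=30
  op2 P1: load  L2 → I/E/I/I on L2; bus BusRd; mem=30
  op3 P3: store L2 := 44 → I/I/I/M on L2; bus BusRdX; mem=30
  op4 P2: store L2 := 39 → I/I/M/I on L2; bus BusRdX Flush; mem=44
  op5 P2: store L3 := 93 → I/I/M/I on L3; bus BusRdX; mem=30
  op6 P2: load  L4 → I/S/S/I on L4; bus BusRd; mem=30
  op7 P1: store L4 := 85 → I/M/I/I on L4; bus BusUpgr; mem=30
  op8 P1: load  L2 → I/S/O/I on L2; bus BusRd; mem=44
  op9 P0: store L2 := 56 → M/I/I/I on L2; bus BusRdX Flush; mem=39
  op10 P2: load  L4 → I/O/S/I on L4; bus BusRd; mem=30
  op11 P1: load  L2 → O/S/I/I on L2; bus BusRd; mem=39
  op12 P2: load  L2 → O/S/S/I on L2; bus BusRd; mem=39
  op13 P3: store L2 := 70 → I/I/I/M on L2; bus BusRdX Flush; mem=56
  op14 P3: store L2 := 69 → I/I/I/M on L2; bus (none); mem=56
  op15 P3: store L2 := 52 → I/I/I/M on L2; bus (none); mem=56
  op16 P0: store L2 := 65 → M/I/I/I on L2; bus BusRdX Flush; mem=52
  op17 P1: load  L2 → O/S/I/I on L2; bus BusRd; mem=52
  op18 P2: store L2 := 97 → I/I/M/I on L2; bus BusRdX Flush; mem=65
  op19 P3: load  L2 → I/I/O/S on L2; bus BusRd; mem=65
  op20 P1: store L3 := 15 → I/M/I/I on L3; bus BusRdX Flush; mem=93
  op21 P0: load  L2 → S/I/O/S on L2; bus BusRd; mem=65
  op22 P0: store L4 := 8 → M/I/I/I on L4; bus BusRdX Flush; mem=85
  op23 P3: load  L2 → S/I/O/S on L2; bus (none); mem=65
  op24 P3: store L2 := 16 → I/I/I/M on L2; bus BusUpgr Flush; mem=97
  op25 P2: load  L1 → I/I/E/I on L1; bus BusRd; mem=80
  op26 P2: load  L4 → O/I/S/I on L4; bus BusRd; mem=85
  op27 P3: load  L2 → I/I/I/M on L2; bus (none); mem=97
  op28 P2: store L1 := 22 → I/I/M/I on L1; bus (none); mem=80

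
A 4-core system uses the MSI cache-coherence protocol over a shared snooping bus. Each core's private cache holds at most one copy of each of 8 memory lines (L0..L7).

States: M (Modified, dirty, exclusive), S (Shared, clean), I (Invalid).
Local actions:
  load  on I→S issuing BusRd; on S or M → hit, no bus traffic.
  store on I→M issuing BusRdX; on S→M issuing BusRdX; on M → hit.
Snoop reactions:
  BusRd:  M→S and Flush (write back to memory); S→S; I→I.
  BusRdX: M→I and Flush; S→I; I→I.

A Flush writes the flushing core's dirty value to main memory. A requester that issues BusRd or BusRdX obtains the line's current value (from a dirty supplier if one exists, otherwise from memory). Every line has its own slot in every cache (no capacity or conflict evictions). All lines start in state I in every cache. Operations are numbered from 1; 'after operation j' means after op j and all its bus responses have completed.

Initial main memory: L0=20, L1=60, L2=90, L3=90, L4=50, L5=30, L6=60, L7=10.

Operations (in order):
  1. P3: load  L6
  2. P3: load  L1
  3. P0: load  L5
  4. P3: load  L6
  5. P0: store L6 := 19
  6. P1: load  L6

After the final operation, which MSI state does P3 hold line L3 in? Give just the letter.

state = I

1. P3: load  L6  bus=[BusRd]  L6: P0=I P1=I P2=I P3=S  mem[L6]=60
2. P3: load  L1  bus=[BusRd]  L1: P0=I P1=I P2=I P3=S  mem[L1]=60
3. P0: load  L5  bus=[BusRd]  L5: P0=S P1=I P2=I P3=I  mem[L5]=30
4. P3: load  L6  bus=[-]  L6: P0=I P1=I P2=I P3=S  mem[L6]=60
5. P0: store L6 := 19  bus=[BusRdX]  L6: P0=M P1=I P2=I P3=I  mem[L6]=60
6. P1: load  L6  bus=[BusRd,Flush]  L6: P0=S P1=S P2=I P3=I  mem[L6]=19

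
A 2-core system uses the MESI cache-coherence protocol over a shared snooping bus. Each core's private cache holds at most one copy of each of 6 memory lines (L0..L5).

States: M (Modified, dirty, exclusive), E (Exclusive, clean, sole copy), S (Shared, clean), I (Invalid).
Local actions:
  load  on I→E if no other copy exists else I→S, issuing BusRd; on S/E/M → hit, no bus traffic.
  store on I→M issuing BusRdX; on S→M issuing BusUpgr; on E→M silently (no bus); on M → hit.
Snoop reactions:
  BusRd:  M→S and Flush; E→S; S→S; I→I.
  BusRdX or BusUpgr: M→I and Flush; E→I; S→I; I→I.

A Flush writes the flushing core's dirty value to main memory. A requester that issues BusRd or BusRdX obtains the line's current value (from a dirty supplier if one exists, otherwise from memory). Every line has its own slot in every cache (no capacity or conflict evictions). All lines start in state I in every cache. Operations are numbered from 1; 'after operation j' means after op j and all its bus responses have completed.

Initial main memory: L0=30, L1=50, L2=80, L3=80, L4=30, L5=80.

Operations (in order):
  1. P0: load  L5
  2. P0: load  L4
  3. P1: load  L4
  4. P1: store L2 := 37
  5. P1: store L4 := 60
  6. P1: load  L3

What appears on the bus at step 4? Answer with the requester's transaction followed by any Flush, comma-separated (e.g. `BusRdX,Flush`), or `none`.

step 1: P0: load  L5  ⟶  EI  (L5)  txn=BusRd  M[L5]=80
step 2: P0: load  L4  ⟶  EI  (L4)  txn=BusRd  M[L4]=30
step 3: P1: load  L4  ⟶  SS  (L4)  txn=BusRd  M[L4]=30
step 4: P1: store L2 := 37  ⟶  IM  (L2)  txn=BusRdX  M[L2]=80
step 5: P1: store L4 := 60  ⟶  IM  (L4)  txn=BusUpgr  M[L4]=30
step 6: P1: load  L3  ⟶  IE  (L3)  txn=BusRd  M[L3]=80

bus = BusRdX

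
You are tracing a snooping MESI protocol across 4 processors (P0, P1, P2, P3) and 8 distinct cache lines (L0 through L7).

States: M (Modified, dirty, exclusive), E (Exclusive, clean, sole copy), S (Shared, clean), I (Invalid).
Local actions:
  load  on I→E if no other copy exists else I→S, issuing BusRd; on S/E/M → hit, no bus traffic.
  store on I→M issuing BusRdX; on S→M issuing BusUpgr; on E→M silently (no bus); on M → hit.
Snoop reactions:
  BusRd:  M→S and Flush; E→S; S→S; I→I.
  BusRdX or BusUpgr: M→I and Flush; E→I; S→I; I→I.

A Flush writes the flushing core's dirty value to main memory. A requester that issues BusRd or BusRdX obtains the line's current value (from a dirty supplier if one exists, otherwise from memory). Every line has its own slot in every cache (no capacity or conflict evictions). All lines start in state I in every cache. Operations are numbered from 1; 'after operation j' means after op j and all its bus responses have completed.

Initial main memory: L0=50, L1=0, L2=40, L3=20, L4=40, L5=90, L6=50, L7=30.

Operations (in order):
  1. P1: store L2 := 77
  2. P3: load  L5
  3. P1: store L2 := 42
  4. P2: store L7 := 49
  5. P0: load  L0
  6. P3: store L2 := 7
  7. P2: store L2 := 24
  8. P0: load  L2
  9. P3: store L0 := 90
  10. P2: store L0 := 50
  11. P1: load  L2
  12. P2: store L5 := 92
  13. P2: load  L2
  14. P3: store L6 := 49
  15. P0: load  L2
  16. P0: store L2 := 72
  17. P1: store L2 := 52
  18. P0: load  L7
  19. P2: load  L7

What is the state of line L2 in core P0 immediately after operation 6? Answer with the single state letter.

1. P1: store L2 := 77  bus=[BusRdX]  L2: P0=I P1=M P2=I P3=I  mem[L2]=40
2. P3: load  L5  bus=[BusRd]  L5: P0=I P1=I P2=I P3=E  mem[L5]=90
3. P1: store L2 := 42  bus=[-]  L2: P0=I P1=M P2=I P3=I  mem[L2]=40
4. P2: store L7 := 49  bus=[BusRdX]  L7: P0=I P1=I P2=M P3=I  mem[L7]=30
5. P0: load  L0  bus=[BusRd]  L0: P0=E P1=I P2=I P3=I  mem[L0]=50
6. P3: store L2 := 7  bus=[BusRdX,Flush]  L2: P0=I P1=I P2=I P3=M  mem[L2]=42
7. P2: store L2 := 24  bus=[BusRdX,Flush]  L2: P0=I P1=I P2=M P3=I  mem[L2]=7
8. P0: load  L2  bus=[BusRd,Flush]  L2: P0=S P1=I P2=S P3=I  mem[L2]=24
9. P3: store L0 := 90  bus=[BusRdX]  L0: P0=I P1=I P2=I P3=M  mem[L0]=50
10. P2: store L0 := 50  bus=[BusRdX,Flush]  L0: P0=I P1=I P2=M P3=I  mem[L0]=90
11. P1: load  L2  bus=[BusRd]  L2: P0=S P1=S P2=S P3=I  mem[L2]=24
12. P2: store L5 := 92  bus=[BusRdX]  L5: P0=I P1=I P2=M P3=I  mem[L5]=90
13. P2: load  L2  bus=[-]  L2: P0=S P1=S P2=S P3=I  mem[L2]=24
14. P3: store L6 := 49  bus=[BusRdX]  L6: P0=I P1=I P2=I P3=M  mem[L6]=50
15. P0: load  L2  bus=[-]  L2: P0=S P1=S P2=S P3=I  mem[L2]=24
16. P0: store L2 := 72  bus=[BusUpgr]  L2: P0=M P1=I P2=I P3=I  mem[L2]=24
17. P1: store L2 := 52  bus=[BusRdX,Flush]  L2: P0=I P1=M P2=I P3=I  mem[L2]=72
18. P0: load  L7  bus=[BusRd,Flush]  L7: P0=S P1=I P2=S P3=I  mem[L7]=49
19. P2: load  L7  bus=[-]  L7: P0=S P1=I P2=S P3=I  mem[L7]=49

state = I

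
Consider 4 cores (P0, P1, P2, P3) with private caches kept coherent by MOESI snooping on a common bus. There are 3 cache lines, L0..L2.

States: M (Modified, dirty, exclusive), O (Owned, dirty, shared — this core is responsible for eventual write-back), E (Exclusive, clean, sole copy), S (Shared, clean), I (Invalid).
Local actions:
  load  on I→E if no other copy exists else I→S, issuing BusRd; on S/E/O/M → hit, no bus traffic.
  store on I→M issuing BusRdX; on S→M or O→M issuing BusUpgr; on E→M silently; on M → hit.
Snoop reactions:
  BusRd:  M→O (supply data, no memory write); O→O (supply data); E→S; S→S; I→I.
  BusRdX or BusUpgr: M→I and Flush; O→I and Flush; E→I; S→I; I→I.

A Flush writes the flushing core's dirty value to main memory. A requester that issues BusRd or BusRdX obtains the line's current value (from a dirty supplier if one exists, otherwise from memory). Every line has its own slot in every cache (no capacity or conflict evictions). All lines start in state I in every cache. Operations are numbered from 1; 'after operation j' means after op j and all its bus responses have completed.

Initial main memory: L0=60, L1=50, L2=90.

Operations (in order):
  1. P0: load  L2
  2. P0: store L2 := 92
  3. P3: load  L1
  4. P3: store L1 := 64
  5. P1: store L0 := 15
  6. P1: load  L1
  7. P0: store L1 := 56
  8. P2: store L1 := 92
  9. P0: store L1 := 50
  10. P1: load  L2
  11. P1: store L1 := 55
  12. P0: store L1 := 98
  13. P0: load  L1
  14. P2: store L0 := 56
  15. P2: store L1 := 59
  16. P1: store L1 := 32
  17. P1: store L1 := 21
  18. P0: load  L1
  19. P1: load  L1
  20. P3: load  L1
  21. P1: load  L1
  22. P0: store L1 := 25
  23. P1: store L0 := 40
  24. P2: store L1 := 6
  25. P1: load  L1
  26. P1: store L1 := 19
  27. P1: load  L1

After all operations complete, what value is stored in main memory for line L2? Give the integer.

[1] P0: load  L2 | P0:E(90), P1:I, P2:I, P3:I | bus: BusRd
[2] P0: store L2 := 92 | P0:M(92), P1:I, P2:I, P3:I | bus: none
[3] P3: load  L1 | P0:I, P1:I, P2:I, P3:E(50) | bus: BusRd
[4] P3: store L1 := 64 | P0:I, P1:I, P2:I, P3:M(64) | bus: none
[5] P1: store L0 := 15 | P0:I, P1:M(15), P2:I, P3:I | bus: BusRdX
[6] P1: load  L1 | P0:I, P1:S(64), P2:I, P3:O(64) | bus: BusRd
[7] P0: store L1 := 56 | P0:M(56), P1:I, P2:I, P3:I | bus: BusRdX,Flush
[8] P2: store L1 := 92 | P0:I, P1:I, P2:M(92), P3:I | bus: BusRdX,Flush
[9] P0: store L1 := 50 | P0:M(50), P1:I, P2:I, P3:I | bus: BusRdX,Flush
[10] P1: load  L2 | P0:O(92), P1:S(92), P2:I, P3:I | bus: BusRd
[11] P1: store L1 := 55 | P0:I, P1:M(55), P2:I, P3:I | bus: BusRdX,Flush
[12] P0: store L1 := 98 | P0:M(98), P1:I, P2:I, P3:I | bus: BusRdX,Flush
[13] P0: load  L1 | P0:M(98), P1:I, P2:I, P3:I | bus: none
[14] P2: store L0 := 56 | P0:I, P1:I, P2:M(56), P3:I | bus: BusRdX,Flush
[15] P2: store L1 := 59 | P0:I, P1:I, P2:M(59), P3:I | bus: BusRdX,Flush
[16] P1: store L1 := 32 | P0:I, P1:M(32), P2:I, P3:I | bus: BusRdX,Flush
[17] P1: store L1 := 21 | P0:I, P1:M(21), P2:I, P3:I | bus: none
[18] P0: load  L1 | P0:S(21), P1:O(21), P2:I, P3:I | bus: BusRd
[19] P1: load  L1 | P0:S(21), P1:O(21), P2:I, P3:I | bus: none
[20] P3: load  L1 | P0:S(21), P1:O(21), P2:I, P3:S(21) | bus: BusRd
[21] P1: load  L1 | P0:S(21), P1:O(21), P2:I, P3:S(21) | bus: none
[22] P0: store L1 := 25 | P0:M(25), P1:I, P2:I, P3:I | bus: BusUpgr,Flush
[23] P1: store L0 := 40 | P0:I, P1:M(40), P2:I, P3:I | bus: BusRdX,Flush
[24] P2: store L1 := 6 | P0:I, P1:I, P2:M(6), P3:I | bus: BusRdX,Flush
[25] P1: load  L1 | P0:I, P1:S(6), P2:O(6), P3:I | bus: BusRd
[26] P1: store L1 := 19 | P0:I, P1:M(19), P2:I, P3:I | bus: BusUpgr,Flush
[27] P1: load  L1 | P0:I, P1:M(19), P2:I, P3:I | bus: none

memory[L2] = 90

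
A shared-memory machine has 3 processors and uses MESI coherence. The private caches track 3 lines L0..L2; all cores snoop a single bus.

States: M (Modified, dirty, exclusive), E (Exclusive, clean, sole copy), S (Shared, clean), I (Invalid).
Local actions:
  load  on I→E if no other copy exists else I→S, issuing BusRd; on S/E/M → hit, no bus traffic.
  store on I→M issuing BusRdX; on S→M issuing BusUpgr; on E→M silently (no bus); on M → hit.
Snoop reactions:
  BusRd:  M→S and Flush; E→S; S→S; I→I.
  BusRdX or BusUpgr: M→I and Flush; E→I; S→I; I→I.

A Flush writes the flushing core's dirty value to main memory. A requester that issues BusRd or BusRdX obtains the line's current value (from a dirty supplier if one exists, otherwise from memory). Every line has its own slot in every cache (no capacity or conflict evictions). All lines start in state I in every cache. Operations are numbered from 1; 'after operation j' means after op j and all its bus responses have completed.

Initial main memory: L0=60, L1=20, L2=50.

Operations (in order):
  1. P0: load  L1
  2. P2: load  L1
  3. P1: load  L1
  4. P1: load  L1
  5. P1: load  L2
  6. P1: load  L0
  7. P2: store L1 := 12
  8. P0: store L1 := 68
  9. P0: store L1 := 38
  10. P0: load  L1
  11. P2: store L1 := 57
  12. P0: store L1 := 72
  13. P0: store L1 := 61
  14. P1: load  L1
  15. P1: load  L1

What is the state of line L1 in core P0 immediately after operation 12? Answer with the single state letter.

step 1: P0: load  L1  ⟶  EII  (L1)  txn=BusRd  M[L1]=20
step 2: P2: load  L1  ⟶  SIS  (L1)  txn=BusRd  M[L1]=20
step 3: P1: load  L1  ⟶  SSS  (L1)  txn=BusRd  M[L1]=20
step 4: P1: load  L1  ⟶  SSS  (L1)  txn=∅  M[L1]=20
step 5: P1: load  L2  ⟶  IEI  (L2)  txn=BusRd  M[L2]=50
step 6: P1: load  L0  ⟶  IEI  (L0)  txn=BusRd  M[L0]=60
step 7: P2: store L1 := 12  ⟶  IIM  (L1)  txn=BusUpgr  M[L1]=20
step 8: P0: store L1 := 68  ⟶  MII  (L1)  txn=BusRdX+Flush  M[L1]=12
step 9: P0: store L1 := 38  ⟶  MII  (L1)  txn=∅  M[L1]=12
step 10: P0: load  L1  ⟶  MII  (L1)  txn=∅  M[L1]=12
step 11: P2: store L1 := 57  ⟶  IIM  (L1)  txn=BusRdX+Flush  M[L1]=38
step 12: P0: store L1 := 72  ⟶  MII  (L1)  txn=BusRdX+Flush  M[L1]=57
step 13: P0: store L1 := 61  ⟶  MII  (L1)  txn=∅  M[L1]=57
step 14: P1: load  L1  ⟶  SSI  (L1)  txn=BusRd+Flush  M[L1]=61
step 15: P1: load  L1  ⟶  SSI  (L1)  txn=∅  M[L1]=61

state = M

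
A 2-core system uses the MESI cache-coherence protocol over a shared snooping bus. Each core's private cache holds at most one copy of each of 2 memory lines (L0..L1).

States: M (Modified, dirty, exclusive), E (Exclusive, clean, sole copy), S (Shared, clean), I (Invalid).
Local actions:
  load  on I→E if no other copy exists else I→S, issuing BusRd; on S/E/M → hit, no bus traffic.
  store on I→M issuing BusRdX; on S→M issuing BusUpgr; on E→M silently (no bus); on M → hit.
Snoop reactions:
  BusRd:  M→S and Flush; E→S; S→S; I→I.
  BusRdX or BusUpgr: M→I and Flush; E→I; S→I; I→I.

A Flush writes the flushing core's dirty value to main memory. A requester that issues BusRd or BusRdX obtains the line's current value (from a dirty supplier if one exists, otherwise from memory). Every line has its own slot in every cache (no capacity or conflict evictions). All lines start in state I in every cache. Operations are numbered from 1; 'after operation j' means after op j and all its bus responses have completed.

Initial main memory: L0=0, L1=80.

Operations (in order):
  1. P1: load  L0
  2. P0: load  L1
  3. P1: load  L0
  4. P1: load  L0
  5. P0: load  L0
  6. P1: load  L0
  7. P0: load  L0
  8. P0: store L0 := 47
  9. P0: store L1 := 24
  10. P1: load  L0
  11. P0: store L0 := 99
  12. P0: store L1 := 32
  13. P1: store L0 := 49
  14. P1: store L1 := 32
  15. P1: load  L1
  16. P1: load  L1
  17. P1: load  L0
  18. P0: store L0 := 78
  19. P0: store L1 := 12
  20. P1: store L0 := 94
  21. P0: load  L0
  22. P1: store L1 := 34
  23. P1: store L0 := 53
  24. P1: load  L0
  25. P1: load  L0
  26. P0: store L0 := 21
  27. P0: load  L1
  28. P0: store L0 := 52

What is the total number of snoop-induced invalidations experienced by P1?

invalidations = 5

1. P1: load  L0  bus=[BusRd]  L0: P0=I P1=E  mem[L0]=0
2. P0: load  L1  bus=[BusRd]  L1: P0=E P1=I  mem[L1]=80
3. P1: load  L0  bus=[-]  L0: P0=I P1=E  mem[L0]=0
4. P1: load  L0  bus=[-]  L0: P0=I P1=E  mem[L0]=0
5. P0: load  L0  bus=[BusRd]  L0: P0=S P1=S  mem[L0]=0
6. P1: load  L0  bus=[-]  L0: P0=S P1=S  mem[L0]=0
7. P0: load  L0  bus=[-]  L0: P0=S P1=S  mem[L0]=0
8. P0: store L0 := 47  bus=[BusUpgr]  L0: P0=M P1=I  mem[L0]=0
9. P0: store L1 := 24  bus=[-]  L1: P0=M P1=I  mem[L1]=80
10. P1: load  L0  bus=[BusRd,Flush]  L0: P0=S P1=S  mem[L0]=47
11. P0: store L0 := 99  bus=[BusUpgr]  L0: P0=M P1=I  mem[L0]=47
12. P0: store L1 := 32  bus=[-]  L1: P0=M P1=I  mem[L1]=80
13. P1: store L0 := 49  bus=[BusRdX,Flush]  L0: P0=I P1=M  mem[L0]=99
14. P1: store L1 := 32  bus=[BusRdX,Flush]  L1: P0=I P1=M  mem[L1]=32
15. P1: load  L1  bus=[-]  L1: P0=I P1=M  mem[L1]=32
16. P1: load  L1  bus=[-]  L1: P0=I P1=M  mem[L1]=32
17. P1: load  L0  bus=[-]  L0: P0=I P1=M  mem[L0]=99
18. P0: store L0 := 78  bus=[BusRdX,Flush]  L0: P0=M P1=I  mem[L0]=49
19. P0: store L1 := 12  bus=[BusRdX,Flush]  L1: P0=M P1=I  mem[L1]=32
20. P1: store L0 := 94  bus=[BusRdX,Flush]  L0: P0=I P1=M  mem[L0]=78
21. P0: load  L0  bus=[BusRd,Flush]  L0: P0=S P1=S  mem[L0]=94
22. P1: store L1 := 34  bus=[BusRdX,Flush]  L1: P0=I P1=M  mem[L1]=12
23. P1: store L0 := 53  bus=[BusUpgr]  L0: P0=I P1=M  mem[L0]=94
24. P1: load  L0  bus=[-]  L0: P0=I P1=M  mem[L0]=94
25. P1: load  L0  bus=[-]  L0: P0=I P1=M  mem[L0]=94
26. P0: store L0 := 21  bus=[BusRdX,Flush]  L0: P0=M P1=I  mem[L0]=53
27. P0: load  L1  bus=[BusRd,Flush]  L1: P0=S P1=S  mem[L1]=34
28. P0: store L0 := 52  bus=[-]  L0: P0=M P1=I  mem[L0]=53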